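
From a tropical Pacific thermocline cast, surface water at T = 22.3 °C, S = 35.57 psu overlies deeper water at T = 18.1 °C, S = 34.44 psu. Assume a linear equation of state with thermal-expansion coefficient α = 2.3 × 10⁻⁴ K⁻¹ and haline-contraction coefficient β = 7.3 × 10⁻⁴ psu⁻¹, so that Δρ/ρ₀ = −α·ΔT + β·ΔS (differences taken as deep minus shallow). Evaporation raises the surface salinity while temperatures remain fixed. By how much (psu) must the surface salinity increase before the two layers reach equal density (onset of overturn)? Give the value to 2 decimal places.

0.19 psu

Neutral buoyancy requires −α(T_deep − T_surf) + β(S_deep − S_surf′) = 0.
S_surf′ = S_deep − (α/β)·ΔT = 34.44 − (2.3 × 10⁻⁴/7.3 × 10⁻⁴)·(-4.2) = 35.7633 psu.
Increase required: 35.7633 − 35.57 = 0.1933 psu.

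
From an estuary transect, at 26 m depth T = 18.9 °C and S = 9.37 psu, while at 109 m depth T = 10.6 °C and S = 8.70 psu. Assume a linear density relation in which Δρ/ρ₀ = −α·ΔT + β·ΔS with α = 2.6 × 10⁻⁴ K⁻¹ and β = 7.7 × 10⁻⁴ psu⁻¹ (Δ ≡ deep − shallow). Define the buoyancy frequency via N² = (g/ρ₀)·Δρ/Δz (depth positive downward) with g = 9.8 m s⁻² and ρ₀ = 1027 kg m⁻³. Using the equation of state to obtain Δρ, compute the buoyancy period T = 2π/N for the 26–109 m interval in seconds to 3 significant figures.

ΔT = -8.3 K, ΔS = -0.67 psu (deep − shallow).
Δρ/ρ₀ = −αΔT + βΔS = 2.158 × 10⁻³ − 5.159 × 10⁻⁴ = 1.6421 × 10⁻³, so Δρ ≈ 1.686 kg m⁻³.
N² = (g/ρ₀)·Δρ/Δz = g·(Δρ/ρ₀)/Δz = 9.8 × 1.6421 × 10⁻³ / 83 = 1.9389 × 10⁻⁴ s⁻².
N = √(1.9389 × 10⁻⁴) = 0.013924 rad s⁻¹ → T = 2π/N = 451.25 s ≈ 451 s.

451 s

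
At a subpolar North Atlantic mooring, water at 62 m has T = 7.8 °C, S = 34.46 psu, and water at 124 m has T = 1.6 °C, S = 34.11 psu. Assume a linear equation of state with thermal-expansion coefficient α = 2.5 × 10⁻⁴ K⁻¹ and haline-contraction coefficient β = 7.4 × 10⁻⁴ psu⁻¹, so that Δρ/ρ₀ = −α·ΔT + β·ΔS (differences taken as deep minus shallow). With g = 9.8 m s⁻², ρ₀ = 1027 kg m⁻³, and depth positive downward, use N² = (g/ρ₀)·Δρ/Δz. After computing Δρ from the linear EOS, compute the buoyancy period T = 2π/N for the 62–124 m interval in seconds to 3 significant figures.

ΔT = -6.2 K, ΔS = -0.35 psu (deep − shallow).
Δρ/ρ₀ = −αΔT + βΔS = 1.55 × 10⁻³ − 2.59 × 10⁻⁴ = 1.291 × 10⁻³, so Δρ ≈ 1.326 kg m⁻³.
N² = (g/ρ₀)·Δρ/Δz = g·(Δρ/ρ₀)/Δz = 9.8 × 1.291 × 10⁻³ / 62 = 2.0406 × 10⁻⁴ s⁻².
N = √(2.0406 × 10⁻⁴) = 0.014285 rad s⁻¹ → T = 2π/N = 439.84 s ≈ 440 s.

440 s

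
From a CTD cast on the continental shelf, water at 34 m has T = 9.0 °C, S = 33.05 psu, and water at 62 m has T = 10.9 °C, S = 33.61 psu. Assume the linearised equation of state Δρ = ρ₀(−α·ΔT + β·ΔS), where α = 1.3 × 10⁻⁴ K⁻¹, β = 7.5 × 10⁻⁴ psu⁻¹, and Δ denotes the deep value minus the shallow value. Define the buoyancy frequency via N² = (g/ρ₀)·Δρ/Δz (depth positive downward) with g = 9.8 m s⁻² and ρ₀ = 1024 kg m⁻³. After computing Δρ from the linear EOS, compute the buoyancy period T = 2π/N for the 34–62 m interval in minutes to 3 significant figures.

ΔT = +1.9 K, ΔS = +0.56 psu (deep − shallow).
Δρ/ρ₀ = −αΔT + βΔS = -2.47 × 10⁻⁴ + 4.20 × 10⁻⁴ = 1.73 × 10⁻⁴, so Δρ ≈ 0.1772 kg m⁻³.
N² = (g/ρ₀)·Δρ/Δz = g·(Δρ/ρ₀)/Δz = 9.8 × 1.73 × 10⁻⁴ / 28 = 6.0550 × 10⁻⁵ s⁻².
N = √(6.0550 × 10⁻⁵) = 7.7814 × 10⁻³ rad s⁻¹ → T = 2π/N = 807.46 s = 13.458 min ≈ 13.5 min.

13.5 min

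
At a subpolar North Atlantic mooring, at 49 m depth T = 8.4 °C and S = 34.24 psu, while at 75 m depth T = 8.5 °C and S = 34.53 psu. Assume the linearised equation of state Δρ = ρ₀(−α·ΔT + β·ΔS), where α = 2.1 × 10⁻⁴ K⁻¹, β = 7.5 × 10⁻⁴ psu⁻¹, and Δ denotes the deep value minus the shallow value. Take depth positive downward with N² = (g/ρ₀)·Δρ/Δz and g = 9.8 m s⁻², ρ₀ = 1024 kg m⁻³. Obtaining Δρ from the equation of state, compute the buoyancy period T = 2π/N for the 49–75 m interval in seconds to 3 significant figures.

ΔT = +0.1 K, ΔS = +0.29 psu (deep − shallow).
Δρ/ρ₀ = −αΔT + βΔS = -2.10 × 10⁻⁵ + 2.175 × 10⁻⁴ = 1.965 × 10⁻⁴, so Δρ ≈ 0.2012 kg m⁻³.
N² = (g/ρ₀)·Δρ/Δz = g·(Δρ/ρ₀)/Δz = 9.8 × 1.965 × 10⁻⁴ / 26 = 7.4065 × 10⁻⁵ s⁻².
N = √(7.4065 × 10⁻⁵) = 8.6061 × 10⁻³ rad s⁻¹ → T = 2π/N = 730.09 s ≈ 730 s.

730 s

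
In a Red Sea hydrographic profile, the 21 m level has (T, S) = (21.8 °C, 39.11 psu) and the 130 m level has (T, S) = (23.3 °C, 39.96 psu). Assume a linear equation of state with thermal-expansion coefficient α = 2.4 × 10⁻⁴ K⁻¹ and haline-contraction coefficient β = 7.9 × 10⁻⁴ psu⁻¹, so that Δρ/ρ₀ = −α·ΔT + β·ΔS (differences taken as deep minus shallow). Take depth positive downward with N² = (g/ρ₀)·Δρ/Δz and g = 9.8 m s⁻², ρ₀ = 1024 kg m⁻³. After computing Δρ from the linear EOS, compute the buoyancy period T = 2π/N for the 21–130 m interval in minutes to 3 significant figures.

19.8 min

ΔT = +1.5 K, ΔS = +0.85 psu (deep − shallow).
Δρ/ρ₀ = −αΔT + βΔS = -3.60 × 10⁻⁴ + 6.715 × 10⁻⁴ = 3.115 × 10⁻⁴, so Δρ ≈ 0.3190 kg m⁻³.
N² = (g/ρ₀)·Δρ/Δz = g·(Δρ/ρ₀)/Δz = 9.8 × 3.115 × 10⁻⁴ / 109 = 2.8006 × 10⁻⁵ s⁻².
N = √(2.8006 × 10⁻⁵) = 5.2921 × 10⁻³ rad s⁻¹ → T = 2π/N = 1.1873 × 10³ s = 19.788 min ≈ 19.8 min.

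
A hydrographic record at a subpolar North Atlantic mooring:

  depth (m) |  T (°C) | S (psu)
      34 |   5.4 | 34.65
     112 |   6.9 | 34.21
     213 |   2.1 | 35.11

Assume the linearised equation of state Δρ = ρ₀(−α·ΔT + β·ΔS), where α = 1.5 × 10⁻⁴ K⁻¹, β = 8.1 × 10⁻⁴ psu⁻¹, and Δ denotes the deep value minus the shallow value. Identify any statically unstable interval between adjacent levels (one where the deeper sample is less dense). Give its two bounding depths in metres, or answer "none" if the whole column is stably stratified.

Evaluate Δρ/ρ₀ = −αΔT + βΔS across each adjacent pair:
  34–112 m: −αΔT+βΔS = −(1.5 × 10⁻⁴)(+1.5)+(8.1 × 10⁻⁴)(-0.44) = -5.8 × 10⁻⁴ → UNSTABLE
  112–213 m: −αΔT+βΔS = −(1.5 × 10⁻⁴)(-4.8)+(8.1 × 10⁻⁴)(+0.90) = 1.4 × 10⁻³ → stable
The 34–112 m interval has Δρ < 0: lighter water underlies denser water.

34–112 m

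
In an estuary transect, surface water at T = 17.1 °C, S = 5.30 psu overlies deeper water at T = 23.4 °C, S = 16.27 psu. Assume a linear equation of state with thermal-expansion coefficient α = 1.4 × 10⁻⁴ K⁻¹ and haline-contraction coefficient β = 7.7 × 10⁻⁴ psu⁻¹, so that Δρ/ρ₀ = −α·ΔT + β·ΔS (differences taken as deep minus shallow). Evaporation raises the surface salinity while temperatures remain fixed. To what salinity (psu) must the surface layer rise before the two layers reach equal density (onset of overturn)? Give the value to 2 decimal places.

Neutral buoyancy requires −α(T_deep − T_surf) + β(S_deep − S_surf′) = 0.
S_surf′ = S_deep − (α/β)·ΔT = 16.27 − (1.4 × 10⁻⁴/7.7 × 10⁻⁴)·(+6.3) = 15.1245 psu.
Increase required: 15.1245 − 5.30 = 9.8245 psu.

15.12 psu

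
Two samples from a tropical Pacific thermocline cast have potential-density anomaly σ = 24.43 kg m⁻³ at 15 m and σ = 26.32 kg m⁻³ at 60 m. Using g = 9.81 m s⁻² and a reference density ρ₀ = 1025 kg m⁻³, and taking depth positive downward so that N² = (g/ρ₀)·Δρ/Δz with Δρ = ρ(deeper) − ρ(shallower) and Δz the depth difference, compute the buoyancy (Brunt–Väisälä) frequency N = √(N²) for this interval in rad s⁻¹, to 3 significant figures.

0.0200 rad s⁻¹

Δρ = 1026.32 − 1024.43 = 1.89 kg m⁻³ over Δz = 60 − 15 = 45 m.
N² = (9.81/1025) × (1.89/45) = 4.0197 × 10⁻⁴ s⁻².
N = √(4.0197 × 10⁻⁴) = 0.020049 rad s⁻¹ ≈ 0.0200 rad s⁻¹.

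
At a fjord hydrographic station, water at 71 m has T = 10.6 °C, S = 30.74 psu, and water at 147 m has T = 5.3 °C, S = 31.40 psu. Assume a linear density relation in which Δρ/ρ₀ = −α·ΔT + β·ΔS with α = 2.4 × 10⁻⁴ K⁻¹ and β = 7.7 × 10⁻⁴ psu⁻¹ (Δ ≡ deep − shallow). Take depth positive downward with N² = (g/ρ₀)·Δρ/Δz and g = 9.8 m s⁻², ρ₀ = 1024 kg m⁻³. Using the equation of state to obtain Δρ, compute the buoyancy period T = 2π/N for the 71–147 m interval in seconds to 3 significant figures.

415 s

ΔT = -5.3 K, ΔS = +0.66 psu (deep − shallow).
Δρ/ρ₀ = −αΔT + βΔS = 1.272 × 10⁻³ + 5.082 × 10⁻⁴ = 1.7802 × 10⁻³, so Δρ ≈ 1.823 kg m⁻³.
N² = (g/ρ₀)·Δρ/Δz = g·(Δρ/ρ₀)/Δz = 9.8 × 1.7802 × 10⁻³ / 76 = 2.2955 × 10⁻⁴ s⁻².
N = √(2.2955 × 10⁻⁴) = 0.015151 rad s⁻¹ → T = 2π/N = 414.70 s ≈ 415 s.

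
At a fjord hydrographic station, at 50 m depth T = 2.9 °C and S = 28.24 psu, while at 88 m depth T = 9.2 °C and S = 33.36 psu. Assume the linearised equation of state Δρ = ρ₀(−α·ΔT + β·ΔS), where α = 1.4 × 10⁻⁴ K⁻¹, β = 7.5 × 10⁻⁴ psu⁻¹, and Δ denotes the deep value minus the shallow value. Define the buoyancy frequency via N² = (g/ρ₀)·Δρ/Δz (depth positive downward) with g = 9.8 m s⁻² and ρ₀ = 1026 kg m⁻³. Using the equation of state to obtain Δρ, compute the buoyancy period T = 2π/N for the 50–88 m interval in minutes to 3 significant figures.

ΔT = +6.3 K, ΔS = +5.12 psu (deep − shallow).
Δρ/ρ₀ = −αΔT + βΔS = -8.82 × 10⁻⁴ + 3.84 × 10⁻³ = 2.958 × 10⁻³, so Δρ ≈ 3.035 kg m⁻³.
N² = (g/ρ₀)·Δρ/Δz = g·(Δρ/ρ₀)/Δz = 9.8 × 2.958 × 10⁻³ / 38 = 7.6285 × 10⁻⁴ s⁻².
N = √(7.6285 × 10⁻⁴) = 0.027620 rad s⁻¹ → T = 2π/N = 227.49 s = 3.7915 min ≈ 3.79 min.

3.79 min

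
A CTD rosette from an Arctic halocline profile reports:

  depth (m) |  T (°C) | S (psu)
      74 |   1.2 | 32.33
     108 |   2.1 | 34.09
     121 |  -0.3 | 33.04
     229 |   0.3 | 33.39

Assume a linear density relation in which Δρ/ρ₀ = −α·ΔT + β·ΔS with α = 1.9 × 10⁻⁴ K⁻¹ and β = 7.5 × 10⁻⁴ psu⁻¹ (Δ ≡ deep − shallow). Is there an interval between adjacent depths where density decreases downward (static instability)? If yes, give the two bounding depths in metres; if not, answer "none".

108–121 m

Evaluate Δρ/ρ₀ = −αΔT + βΔS across each adjacent pair:
  74–108 m: −αΔT+βΔS = −(1.9 × 10⁻⁴)(+0.9)+(7.5 × 10⁻⁴)(+1.76) = 1.1 × 10⁻³ → stable
  108–121 m: −αΔT+βΔS = −(1.9 × 10⁻⁴)(-2.4)+(7.5 × 10⁻⁴)(-1.05) = -3.3 × 10⁻⁴ → UNSTABLE
  121–229 m: −αΔT+βΔS = −(1.9 × 10⁻⁴)(+0.6)+(7.5 × 10⁻⁴)(+0.35) = 1.5 × 10⁻⁴ → stable
The 108–121 m interval has Δρ < 0: lighter water underlies denser water.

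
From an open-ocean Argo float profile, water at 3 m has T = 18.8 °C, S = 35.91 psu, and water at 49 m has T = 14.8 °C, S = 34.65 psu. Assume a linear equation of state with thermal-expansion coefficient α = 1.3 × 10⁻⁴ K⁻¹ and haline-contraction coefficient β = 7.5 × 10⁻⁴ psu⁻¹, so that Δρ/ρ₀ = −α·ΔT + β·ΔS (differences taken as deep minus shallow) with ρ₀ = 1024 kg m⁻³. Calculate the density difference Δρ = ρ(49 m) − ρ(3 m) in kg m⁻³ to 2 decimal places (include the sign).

ΔT = -4.0 K, ΔS = -1.26 psu (deep − shallow).
Δρ/ρ₀ = −(1.3 × 10⁻⁴)(-4.0) + (7.5 × 10⁻⁴)(-1.26) = -4.25 × 10⁻⁴.
Δρ = 1024 × (-4.25 × 10⁻⁴) = -0.44 kg m⁻³.
Negative Δρ: lighter below, statically unstable.

-0.44 kg m⁻³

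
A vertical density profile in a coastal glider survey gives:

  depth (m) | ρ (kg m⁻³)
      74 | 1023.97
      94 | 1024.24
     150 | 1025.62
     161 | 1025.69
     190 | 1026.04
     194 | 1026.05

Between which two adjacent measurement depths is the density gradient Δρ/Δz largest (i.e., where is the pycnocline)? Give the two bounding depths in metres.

Compute the density gradient over each adjacent pair:
  74–94 m: Δρ/Δz = 0.27/20 = 0.014 kg m⁻⁴
  94–150 m: Δρ/Δz = 1.38/56 = 0.025 kg m⁻⁴
  150–161 m: Δρ/Δz = 0.07/11 = 6.4 × 10⁻³ kg m⁻⁴
  161–190 m: Δρ/Δz = 0.35/29 = 0.012 kg m⁻⁴
  190–194 m: Δρ/Δz = 0.01/4 = 2.5 × 10⁻³ kg m⁻⁴
The largest gradient is in the 94–150 m interval — the pycnocline.

94–150 m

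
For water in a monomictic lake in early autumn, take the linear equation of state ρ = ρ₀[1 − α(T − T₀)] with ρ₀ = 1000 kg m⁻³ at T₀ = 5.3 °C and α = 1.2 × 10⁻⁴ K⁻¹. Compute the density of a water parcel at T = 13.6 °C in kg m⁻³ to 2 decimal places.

T − T₀ = +8.3 K.
Bracket = 1 − α·(+8.3) = 1 + (-9.96 × 10⁻⁴) = 0.9990040.
ρ = 1000 × 0.9990040 = 999.00 kg m⁻³.

999.00 kg m⁻³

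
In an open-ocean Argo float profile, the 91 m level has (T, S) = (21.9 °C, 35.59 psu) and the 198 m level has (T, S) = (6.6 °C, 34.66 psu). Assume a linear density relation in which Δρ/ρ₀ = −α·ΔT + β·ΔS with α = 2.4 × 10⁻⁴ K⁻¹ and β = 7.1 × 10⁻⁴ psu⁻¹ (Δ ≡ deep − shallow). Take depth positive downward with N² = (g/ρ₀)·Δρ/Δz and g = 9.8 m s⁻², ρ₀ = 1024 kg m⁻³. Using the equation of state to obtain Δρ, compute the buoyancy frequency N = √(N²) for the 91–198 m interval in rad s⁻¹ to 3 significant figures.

0.0166 rad s⁻¹

ΔT = -15.3 K, ΔS = -0.93 psu (deep − shallow).
Δρ/ρ₀ = −αΔT + βΔS = 3.672 × 10⁻³ − 6.603 × 10⁻⁴ = 3.0117 × 10⁻³, so Δρ ≈ 3.084 kg m⁻³.
N² = (g/ρ₀)·Δρ/Δz = g·(Δρ/ρ₀)/Δz = 9.8 × 3.0117 × 10⁻³ / 107 = 2.7584 × 10⁻⁴ s⁻².
N = √(2.7584 × 10⁻⁴) = 0.016608 rad s⁻¹ ≈ 0.0166 rad s⁻¹.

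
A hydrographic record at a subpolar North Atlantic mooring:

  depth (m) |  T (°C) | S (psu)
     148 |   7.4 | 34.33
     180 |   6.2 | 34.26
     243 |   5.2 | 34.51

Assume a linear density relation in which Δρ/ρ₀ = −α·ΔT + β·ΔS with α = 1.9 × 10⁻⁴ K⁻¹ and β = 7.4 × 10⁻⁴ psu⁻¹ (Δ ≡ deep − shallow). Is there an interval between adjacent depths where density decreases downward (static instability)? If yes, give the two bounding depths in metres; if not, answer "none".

none

Evaluate Δρ/ρ₀ = −αΔT + βΔS across each adjacent pair:
  148–180 m: −αΔT+βΔS = −(1.9 × 10⁻⁴)(-1.2)+(7.4 × 10⁻⁴)(-0.07) = 1.8 × 10⁻⁴ → stable
  180–243 m: −αΔT+βΔS = −(1.9 × 10⁻⁴)(-1.0)+(7.4 × 10⁻⁴)(+0.25) = 3.8 × 10⁻⁴ → stable
Every interval has Δρ > 0: the column is stably stratified throughout.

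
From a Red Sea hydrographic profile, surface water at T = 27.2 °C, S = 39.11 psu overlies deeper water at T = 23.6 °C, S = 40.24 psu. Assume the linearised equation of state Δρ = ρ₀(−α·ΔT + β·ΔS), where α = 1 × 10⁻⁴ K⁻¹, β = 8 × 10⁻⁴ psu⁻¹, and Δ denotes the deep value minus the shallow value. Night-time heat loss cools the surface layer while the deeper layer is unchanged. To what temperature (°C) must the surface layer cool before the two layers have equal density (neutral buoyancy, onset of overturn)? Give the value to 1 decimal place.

14.6 °C

Neutral buoyancy requires Δρ = 0, i.e. −α(T_deep − T_surf′) + β(S_deep − S_surf) = 0.
T_surf′ = T_deep − (β/α)·ΔS = 23.6 − (8 × 10⁻⁴/1 × 10⁻⁴)·(+1.13) = 14.560 °C.
Cooling required: 27.2 − (14.560) = 12.640 °C.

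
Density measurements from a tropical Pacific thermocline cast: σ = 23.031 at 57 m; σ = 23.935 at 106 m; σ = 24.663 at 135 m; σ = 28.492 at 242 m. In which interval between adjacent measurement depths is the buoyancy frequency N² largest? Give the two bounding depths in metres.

135–242 m

Compute the density gradient over each adjacent pair:
  57–106 m: Δρ/Δz = 0.904/49 = 0.018 kg m⁻⁴
  106–135 m: Δρ/Δz = 0.728/29 = 0.025 kg m⁻⁴
  135–242 m: Δρ/Δz = 3.829/107 = 0.036 kg m⁻⁴
The largest gradient is in the 135–242 m interval — the pycnocline.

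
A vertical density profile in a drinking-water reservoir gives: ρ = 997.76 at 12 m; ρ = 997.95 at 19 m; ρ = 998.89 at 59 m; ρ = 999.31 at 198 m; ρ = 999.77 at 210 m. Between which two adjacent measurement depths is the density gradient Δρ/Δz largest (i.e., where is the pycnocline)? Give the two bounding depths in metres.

Compute the density gradient over each adjacent pair:
  12–19 m: Δρ/Δz = 0.19/7 = 0.027 kg m⁻⁴
  19–59 m: Δρ/Δz = 0.94/40 = 0.024 kg m⁻⁴
  59–198 m: Δρ/Δz = 0.42/139 = 3.0 × 10⁻³ kg m⁻⁴
  198–210 m: Δρ/Δz = 0.46/12 = 0.038 kg m⁻⁴
The largest gradient is in the 198–210 m interval — the pycnocline.

198–210 m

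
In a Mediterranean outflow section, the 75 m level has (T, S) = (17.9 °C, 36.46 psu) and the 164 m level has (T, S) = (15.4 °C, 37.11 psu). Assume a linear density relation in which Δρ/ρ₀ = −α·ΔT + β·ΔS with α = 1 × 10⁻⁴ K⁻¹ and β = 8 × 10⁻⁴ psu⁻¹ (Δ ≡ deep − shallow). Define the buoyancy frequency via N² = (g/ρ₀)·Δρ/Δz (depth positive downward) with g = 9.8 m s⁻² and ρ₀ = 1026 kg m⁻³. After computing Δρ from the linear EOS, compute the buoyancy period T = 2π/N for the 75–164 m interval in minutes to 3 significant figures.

ΔT = -2.5 K, ΔS = +0.65 psu (deep − shallow).
Δρ/ρ₀ = −αΔT + βΔS = 2.50 × 10⁻⁴ + 5.20 × 10⁻⁴ = 7.70 × 10⁻⁴, so Δρ ≈ 0.7900 kg m⁻³.
N² = (g/ρ₀)·Δρ/Δz = g·(Δρ/ρ₀)/Δz = 9.8 × 7.70 × 10⁻⁴ / 89 = 8.4787 × 10⁻⁵ s⁻².
N = √(8.4787 × 10⁻⁵) = 9.2080 × 10⁻³ rad s⁻¹ → T = 2π/N = 682.36 s = 11.373 min ≈ 11.4 min.

11.4 min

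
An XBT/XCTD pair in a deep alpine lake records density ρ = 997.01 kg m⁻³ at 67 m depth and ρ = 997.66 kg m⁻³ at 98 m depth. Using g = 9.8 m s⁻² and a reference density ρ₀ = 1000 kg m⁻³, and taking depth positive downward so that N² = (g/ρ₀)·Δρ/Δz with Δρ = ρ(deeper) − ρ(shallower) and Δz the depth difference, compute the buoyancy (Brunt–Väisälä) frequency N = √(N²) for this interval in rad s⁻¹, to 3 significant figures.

0.0143 rad s⁻¹

Δρ = 997.66 − 997.01 = 0.65 kg m⁻³ over Δz = 98 − 67 = 31 m.
N² = (9.8/1000) × (0.65/31) = 2.0548 × 10⁻⁴ s⁻².
N = √(2.0548 × 10⁻⁴) = 0.014335 rad s⁻¹ ≈ 0.0143 rad s⁻¹.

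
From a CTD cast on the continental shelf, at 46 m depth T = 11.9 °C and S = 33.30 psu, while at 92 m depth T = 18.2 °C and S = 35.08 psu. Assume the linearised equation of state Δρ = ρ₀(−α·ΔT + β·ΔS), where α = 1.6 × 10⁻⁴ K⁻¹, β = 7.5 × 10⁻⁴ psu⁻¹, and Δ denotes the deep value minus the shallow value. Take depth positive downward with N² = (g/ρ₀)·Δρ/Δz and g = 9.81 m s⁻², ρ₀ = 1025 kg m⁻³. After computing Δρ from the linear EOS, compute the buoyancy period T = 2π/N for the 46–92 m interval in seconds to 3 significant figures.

752 s

ΔT = +6.3 K, ΔS = +1.78 psu (deep − shallow).
Δρ/ρ₀ = −αΔT + βΔS = -1.008 × 10⁻³ + 1.335 × 10⁻³ = 3.27 × 10⁻⁴, so Δρ ≈ 0.3352 kg m⁻³.
N² = (g/ρ₀)·Δρ/Δz = g·(Δρ/ρ₀)/Δz = 9.81 × 3.27 × 10⁻⁴ / 46 = 6.9736 × 10⁻⁵ s⁻².
N = √(6.9736 × 10⁻⁵) = 8.3508 × 10⁻³ rad s⁻¹ → T = 2π/N = 752.41 s ≈ 752 s.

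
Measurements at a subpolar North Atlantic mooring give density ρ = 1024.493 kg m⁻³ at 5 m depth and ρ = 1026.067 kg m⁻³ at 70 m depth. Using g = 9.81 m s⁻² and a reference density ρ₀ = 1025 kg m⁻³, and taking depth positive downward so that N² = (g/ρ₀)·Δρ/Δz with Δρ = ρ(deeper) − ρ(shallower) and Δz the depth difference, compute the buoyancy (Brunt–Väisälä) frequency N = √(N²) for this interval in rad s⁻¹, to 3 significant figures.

Δρ = 1026.067 − 1024.493 = 1.574 kg m⁻³ over Δz = 70 − 5 = 65 m.
N² = (9.81/1025) × (1.574/65) = 2.3176 × 10⁻⁴ s⁻².
N = √(2.3176 × 10⁻⁴) = 0.015224 rad s⁻¹ ≈ 0.0152 rad s⁻¹.
Since Δρ > 0 the layer is stably stratified.

0.0152 rad s⁻¹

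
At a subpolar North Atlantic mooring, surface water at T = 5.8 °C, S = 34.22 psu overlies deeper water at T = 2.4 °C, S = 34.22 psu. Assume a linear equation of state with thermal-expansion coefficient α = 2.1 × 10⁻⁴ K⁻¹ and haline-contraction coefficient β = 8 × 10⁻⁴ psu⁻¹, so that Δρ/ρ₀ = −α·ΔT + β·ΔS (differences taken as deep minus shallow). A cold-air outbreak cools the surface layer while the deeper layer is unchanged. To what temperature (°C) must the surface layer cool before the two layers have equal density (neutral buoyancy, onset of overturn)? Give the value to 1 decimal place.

2.4 °C

Neutral buoyancy requires Δρ = 0, i.e. −α(T_deep − T_surf′) + β(S_deep − S_surf) = 0.
T_surf′ = T_deep − (β/α)·ΔS = 2.4 − (8 × 10⁻⁴/2.1 × 10⁻⁴)·(+0.00) = 2.400 °C.
Cooling required: 5.8 − (2.400) = 3.400 °C.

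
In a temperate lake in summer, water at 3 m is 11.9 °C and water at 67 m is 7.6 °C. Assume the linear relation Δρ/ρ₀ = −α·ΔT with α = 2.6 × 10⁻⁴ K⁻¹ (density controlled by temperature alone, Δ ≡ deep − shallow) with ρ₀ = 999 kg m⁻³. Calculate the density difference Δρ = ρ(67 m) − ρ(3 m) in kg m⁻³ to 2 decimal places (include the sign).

+1.12 kg m⁻³

ΔT = -4.3 K, Δρ/ρ₀ = −αΔT = 1.118 × 10⁻³.
Δρ = 999 × (1.118 × 10⁻³) = +1.12 kg m⁻³.
Positive Δρ: denser below, stable.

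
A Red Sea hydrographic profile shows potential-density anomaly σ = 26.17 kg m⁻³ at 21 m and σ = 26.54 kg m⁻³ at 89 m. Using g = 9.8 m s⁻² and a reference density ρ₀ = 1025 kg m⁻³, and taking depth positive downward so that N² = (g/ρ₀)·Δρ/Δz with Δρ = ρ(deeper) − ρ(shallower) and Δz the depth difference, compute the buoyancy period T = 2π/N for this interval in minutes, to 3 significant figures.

14.5 min

Δρ = 1026.54 − 1026.17 = 0.37 kg m⁻³ over Δz = 89 − 21 = 68 m.
N² = (9.8/1025) × (0.37/68) = 5.2023 × 10⁻⁵ s⁻².
N = √(5.2023 × 10⁻⁵) = 7.2127 × 10⁻³ rad s⁻¹, so T = 2π/N = 871.13 s = 14.519 min ≈ 14.5 min.
Since Δρ > 0 the layer is stably stratified.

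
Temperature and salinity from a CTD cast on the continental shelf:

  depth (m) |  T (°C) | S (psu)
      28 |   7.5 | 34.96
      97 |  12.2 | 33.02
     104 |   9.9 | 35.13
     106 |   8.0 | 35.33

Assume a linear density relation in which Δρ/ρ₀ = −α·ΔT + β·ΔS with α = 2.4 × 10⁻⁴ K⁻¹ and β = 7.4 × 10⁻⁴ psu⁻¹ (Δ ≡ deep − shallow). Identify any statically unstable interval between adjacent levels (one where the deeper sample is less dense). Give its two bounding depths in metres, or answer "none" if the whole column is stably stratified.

28–97 m

Evaluate Δρ/ρ₀ = −αΔT + βΔS across each adjacent pair:
  28–97 m: −αΔT+βΔS = −(2.4 × 10⁻⁴)(+4.7)+(7.4 × 10⁻⁴)(-1.94) = -2.6 × 10⁻³ → UNSTABLE
  97–104 m: −αΔT+βΔS = −(2.4 × 10⁻⁴)(-2.3)+(7.4 × 10⁻⁴)(+2.11) = 2.1 × 10⁻³ → stable
  104–106 m: −αΔT+βΔS = −(2.4 × 10⁻⁴)(-1.9)+(7.4 × 10⁻⁴)(+0.20) = 6.0 × 10⁻⁴ → stable
The 28–97 m interval has Δρ < 0: lighter water underlies denser water.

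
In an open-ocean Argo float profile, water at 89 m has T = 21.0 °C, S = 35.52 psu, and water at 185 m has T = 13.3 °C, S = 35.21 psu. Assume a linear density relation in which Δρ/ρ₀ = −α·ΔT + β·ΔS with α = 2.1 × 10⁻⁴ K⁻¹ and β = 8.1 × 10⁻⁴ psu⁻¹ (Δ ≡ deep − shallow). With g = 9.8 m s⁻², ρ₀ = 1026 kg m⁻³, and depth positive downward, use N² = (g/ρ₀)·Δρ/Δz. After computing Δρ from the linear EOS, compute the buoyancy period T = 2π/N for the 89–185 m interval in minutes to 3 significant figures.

8.87 min

ΔT = -7.7 K, ΔS = -0.31 psu (deep − shallow).
Δρ/ρ₀ = −αΔT + βΔS = 1.617 × 10⁻³ − 2.511 × 10⁻⁴ = 1.3659 × 10⁻³, so Δρ ≈ 1.401 kg m⁻³.
N² = (g/ρ₀)·Δρ/Δz = g·(Δρ/ρ₀)/Δz = 9.8 × 1.3659 × 10⁻³ / 96 = 1.3944 × 10⁻⁴ s⁻².
N = √(1.3944 × 10⁻⁴) = 0.011808 rad s⁻¹ → T = 2π/N = 532.11 s = 8.8685 min ≈ 8.87 min.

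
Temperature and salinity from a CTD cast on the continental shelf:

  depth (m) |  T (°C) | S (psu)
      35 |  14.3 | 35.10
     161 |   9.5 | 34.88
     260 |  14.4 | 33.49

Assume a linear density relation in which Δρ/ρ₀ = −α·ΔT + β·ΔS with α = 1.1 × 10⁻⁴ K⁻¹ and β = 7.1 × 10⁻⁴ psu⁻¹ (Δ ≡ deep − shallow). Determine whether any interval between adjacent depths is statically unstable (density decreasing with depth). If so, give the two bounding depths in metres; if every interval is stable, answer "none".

Evaluate Δρ/ρ₀ = −αΔT + βΔS across each adjacent pair:
  35–161 m: −αΔT+βΔS = −(1.1 × 10⁻⁴)(-4.8)+(7.1 × 10⁻⁴)(-0.22) = 3.7 × 10⁻⁴ → stable
  161–260 m: −αΔT+βΔS = −(1.1 × 10⁻⁴)(+4.9)+(7.1 × 10⁻⁴)(-1.39) = -1.5 × 10⁻³ → UNSTABLE
The 161–260 m interval has Δρ < 0: lighter water underlies denser water.

161–260 m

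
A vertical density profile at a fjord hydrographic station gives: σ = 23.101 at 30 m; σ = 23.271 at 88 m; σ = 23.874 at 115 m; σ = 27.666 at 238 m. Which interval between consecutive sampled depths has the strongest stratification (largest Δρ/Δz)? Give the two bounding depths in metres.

Compute the density gradient over each adjacent pair:
  30–88 m: Δρ/Δz = 0.170/58 = 2.9 × 10⁻³ kg m⁻⁴
  88–115 m: Δρ/Δz = 0.603/27 = 0.022 kg m⁻⁴
  115–238 m: Δρ/Δz = 3.792/123 = 0.031 kg m⁻⁴
The largest gradient is in the 115–238 m interval — the pycnocline.

115–238 m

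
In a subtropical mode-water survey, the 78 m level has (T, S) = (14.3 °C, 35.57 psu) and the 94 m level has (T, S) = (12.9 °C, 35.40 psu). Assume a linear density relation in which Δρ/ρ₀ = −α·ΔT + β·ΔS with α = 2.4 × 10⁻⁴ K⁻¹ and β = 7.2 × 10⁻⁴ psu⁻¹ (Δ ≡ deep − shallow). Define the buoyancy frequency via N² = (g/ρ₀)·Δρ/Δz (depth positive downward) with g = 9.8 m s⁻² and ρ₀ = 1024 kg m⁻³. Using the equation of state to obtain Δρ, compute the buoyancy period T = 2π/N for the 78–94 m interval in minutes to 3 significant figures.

9.16 min

ΔT = -1.4 K, ΔS = -0.17 psu (deep − shallow).
Δρ/ρ₀ = −αΔT + βΔS = 3.36 × 10⁻⁴ − 1.224 × 10⁻⁴ = 2.136 × 10⁻⁴, so Δρ ≈ 0.2187 kg m⁻³.
N² = (g/ρ₀)·Δρ/Δz = g·(Δρ/ρ₀)/Δz = 9.8 × 2.136 × 10⁻⁴ / 16 = 1.3083 × 10⁻⁴ s⁻².
N = √(1.3083 × 10⁻⁴) = 0.011438 rad s⁻¹ → T = 2π/N = 549.33 s = 9.1555 min ≈ 9.16 min.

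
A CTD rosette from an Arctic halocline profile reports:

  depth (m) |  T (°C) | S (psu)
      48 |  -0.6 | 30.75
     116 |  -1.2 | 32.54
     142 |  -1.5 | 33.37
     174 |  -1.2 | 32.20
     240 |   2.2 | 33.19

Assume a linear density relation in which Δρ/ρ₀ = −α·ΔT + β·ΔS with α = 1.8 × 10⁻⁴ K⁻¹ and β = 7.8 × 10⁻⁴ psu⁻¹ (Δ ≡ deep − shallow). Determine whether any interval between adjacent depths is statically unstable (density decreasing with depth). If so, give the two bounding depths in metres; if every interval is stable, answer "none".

Evaluate Δρ/ρ₀ = −αΔT + βΔS across each adjacent pair:
  48–116 m: −αΔT+βΔS = −(1.8 × 10⁻⁴)(-0.6)+(7.8 × 10⁻⁴)(+1.79) = 1.5 × 10⁻³ → stable
  116–142 m: −αΔT+βΔS = −(1.8 × 10⁻⁴)(-0.3)+(7.8 × 10⁻⁴)(+0.83) = 7.0 × 10⁻⁴ → stable
  142–174 m: −αΔT+βΔS = −(1.8 × 10⁻⁴)(+0.3)+(7.8 × 10⁻⁴)(-1.17) = -9.7 × 10⁻⁴ → UNSTABLE
  174–240 m: −αΔT+βΔS = −(1.8 × 10⁻⁴)(+3.4)+(7.8 × 10⁻⁴)(+0.99) = 1.6 × 10⁻⁴ → stable
The 142–174 m interval has Δρ < 0: lighter water underlies denser water.

142–174 m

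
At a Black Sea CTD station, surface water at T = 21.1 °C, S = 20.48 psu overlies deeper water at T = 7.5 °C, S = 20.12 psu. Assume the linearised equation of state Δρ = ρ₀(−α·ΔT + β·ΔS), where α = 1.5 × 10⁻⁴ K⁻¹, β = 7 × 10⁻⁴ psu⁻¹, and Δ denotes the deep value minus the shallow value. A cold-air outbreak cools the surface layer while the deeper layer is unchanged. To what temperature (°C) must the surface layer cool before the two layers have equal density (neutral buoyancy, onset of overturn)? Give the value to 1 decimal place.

9.2 °C

Neutral buoyancy requires Δρ = 0, i.e. −α(T_deep − T_surf′) + β(S_deep − S_surf) = 0.
T_surf′ = T_deep − (β/α)·ΔS = 7.5 − (7 × 10⁻⁴/1.5 × 10⁻⁴)·(-0.36) = 9.180 °C.
Cooling required: 21.1 − (9.180) = 11.920 °C.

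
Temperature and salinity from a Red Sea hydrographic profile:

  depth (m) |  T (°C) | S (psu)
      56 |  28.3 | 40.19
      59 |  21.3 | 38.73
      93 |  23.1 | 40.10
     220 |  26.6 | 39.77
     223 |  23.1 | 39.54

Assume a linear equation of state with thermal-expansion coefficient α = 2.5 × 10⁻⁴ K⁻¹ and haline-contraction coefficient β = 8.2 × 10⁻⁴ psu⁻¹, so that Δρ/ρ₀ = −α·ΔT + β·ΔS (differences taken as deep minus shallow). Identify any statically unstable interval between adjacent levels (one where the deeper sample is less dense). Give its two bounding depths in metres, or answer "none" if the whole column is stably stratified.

93–220 m

Evaluate Δρ/ρ₀ = −αΔT + βΔS across each adjacent pair:
  56–59 m: −αΔT+βΔS = −(2.5 × 10⁻⁴)(-7.0)+(8.2 × 10⁻⁴)(-1.46) = 5.5 × 10⁻⁴ → stable
  59–93 m: −αΔT+βΔS = −(2.5 × 10⁻⁴)(+1.8)+(8.2 × 10⁻⁴)(+1.37) = 6.7 × 10⁻⁴ → stable
  93–220 m: −αΔT+βΔS = −(2.5 × 10⁻⁴)(+3.5)+(8.2 × 10⁻⁴)(-0.33) = -1.1 × 10⁻³ → UNSTABLE
  220–223 m: −αΔT+βΔS = −(2.5 × 10⁻⁴)(-3.5)+(8.2 × 10⁻⁴)(-0.23) = 6.9 × 10⁻⁴ → stable
The 93–220 m interval has Δρ < 0: lighter water underlies denser water.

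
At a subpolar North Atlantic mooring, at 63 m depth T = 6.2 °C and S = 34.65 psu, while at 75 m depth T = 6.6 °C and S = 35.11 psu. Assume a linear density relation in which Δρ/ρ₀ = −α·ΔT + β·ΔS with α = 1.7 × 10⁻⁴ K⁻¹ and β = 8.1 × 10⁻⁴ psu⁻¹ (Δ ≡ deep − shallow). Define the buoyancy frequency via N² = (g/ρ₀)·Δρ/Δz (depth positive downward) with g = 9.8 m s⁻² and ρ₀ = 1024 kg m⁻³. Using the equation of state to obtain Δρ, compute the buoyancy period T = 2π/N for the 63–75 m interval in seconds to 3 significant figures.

ΔT = +0.4 K, ΔS = +0.46 psu (deep − shallow).
Δρ/ρ₀ = −αΔT + βΔS = -6.80 × 10⁻⁵ + 3.726 × 10⁻⁴ = 3.046 × 10⁻⁴, so Δρ ≈ 0.3119 kg m⁻³.
N² = (g/ρ₀)·Δρ/Δz = g·(Δρ/ρ₀)/Δz = 9.8 × 3.046 × 10⁻⁴ / 12 = 2.4876 × 10⁻⁴ s⁻².
N = √(2.4876 × 10⁻⁴) = 0.015772 rad s⁻¹ → T = 2π/N = 398.38 s ≈ 398 s.

398 s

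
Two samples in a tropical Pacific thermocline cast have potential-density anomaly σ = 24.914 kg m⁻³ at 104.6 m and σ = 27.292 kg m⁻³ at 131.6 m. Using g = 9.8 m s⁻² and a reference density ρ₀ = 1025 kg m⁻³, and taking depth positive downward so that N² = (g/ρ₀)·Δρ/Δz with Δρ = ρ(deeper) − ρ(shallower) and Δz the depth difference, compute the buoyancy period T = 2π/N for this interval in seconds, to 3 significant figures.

217 s

Δρ = 1027.292 − 1024.914 = 2.378 kg m⁻³ over Δz = 131.6 − 104.6 = 27 m.
N² = (9.8/1025) × (2.378/27) = 8.4207 × 10⁻⁴ s⁻².
N = √(8.4207 × 10⁻⁴) = 0.029018 rad s⁻¹, so T = 2π/N = 216.53 s ≈ 217 s.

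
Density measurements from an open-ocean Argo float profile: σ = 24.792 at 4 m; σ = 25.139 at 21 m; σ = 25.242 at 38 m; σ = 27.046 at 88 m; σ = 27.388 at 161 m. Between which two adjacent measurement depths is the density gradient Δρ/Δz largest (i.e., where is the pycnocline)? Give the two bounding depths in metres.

38–88 m

Compute the density gradient over each adjacent pair:
  4–21 m: Δρ/Δz = 0.347/17 = 0.020 kg m⁻⁴
  21–38 m: Δρ/Δz = 0.103/17 = 6.1 × 10⁻³ kg m⁻⁴
  38–88 m: Δρ/Δz = 1.804/50 = 0.036 kg m⁻⁴
  88–161 m: Δρ/Δz = 0.342/73 = 4.7 × 10⁻³ kg m⁻⁴
The largest gradient is in the 38–88 m interval — the pycnocline.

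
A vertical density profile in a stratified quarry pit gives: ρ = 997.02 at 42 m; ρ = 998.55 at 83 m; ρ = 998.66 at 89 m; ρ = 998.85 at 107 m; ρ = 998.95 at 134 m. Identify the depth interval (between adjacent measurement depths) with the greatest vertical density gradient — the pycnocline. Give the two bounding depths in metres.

Compute the density gradient over each adjacent pair:
  42–83 m: Δρ/Δz = 1.53/41 = 0.037 kg m⁻⁴
  83–89 m: Δρ/Δz = 0.11/6 = 0.018 kg m⁻⁴
  89–107 m: Δρ/Δz = 0.19/18 = 0.011 kg m⁻⁴
  107–134 m: Δρ/Δz = 0.10/27 = 3.7 × 10⁻³ kg m⁻⁴
The largest gradient is in the 42–83 m interval — the pycnocline.

42–83 m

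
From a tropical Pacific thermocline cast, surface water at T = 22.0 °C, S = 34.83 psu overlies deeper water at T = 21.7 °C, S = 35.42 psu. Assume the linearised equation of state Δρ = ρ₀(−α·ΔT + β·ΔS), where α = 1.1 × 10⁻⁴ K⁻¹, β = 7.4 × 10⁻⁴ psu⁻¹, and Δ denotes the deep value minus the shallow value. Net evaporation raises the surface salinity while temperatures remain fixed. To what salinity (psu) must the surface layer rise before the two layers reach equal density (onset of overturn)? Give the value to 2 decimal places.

35.46 psu

Neutral buoyancy requires −α(T_deep − T_surf) + β(S_deep − S_surf′) = 0.
S_surf′ = S_deep − (α/β)·ΔT = 35.42 − (1.1 × 10⁻⁴/7.4 × 10⁻⁴)·(-0.3) = 35.4646 psu.
Increase required: 35.4646 − 34.83 = 0.6346 psu.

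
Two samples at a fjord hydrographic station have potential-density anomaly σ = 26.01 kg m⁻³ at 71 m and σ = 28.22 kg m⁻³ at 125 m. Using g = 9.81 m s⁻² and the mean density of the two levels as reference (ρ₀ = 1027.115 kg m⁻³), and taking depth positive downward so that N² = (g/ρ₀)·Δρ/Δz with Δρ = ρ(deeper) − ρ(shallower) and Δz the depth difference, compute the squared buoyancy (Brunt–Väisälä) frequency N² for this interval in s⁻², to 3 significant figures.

Δρ = 1028.22 − 1026.01 = 2.21 kg m⁻³ over Δz = 125 − 71 = 54 m.
N² = (9.81/1027.115) × (2.21/54) = 3.9088 × 10⁻⁴ s⁻² ≈ 3.91 × 10⁻⁴ s⁻².

3.91 × 10⁻⁴ s⁻²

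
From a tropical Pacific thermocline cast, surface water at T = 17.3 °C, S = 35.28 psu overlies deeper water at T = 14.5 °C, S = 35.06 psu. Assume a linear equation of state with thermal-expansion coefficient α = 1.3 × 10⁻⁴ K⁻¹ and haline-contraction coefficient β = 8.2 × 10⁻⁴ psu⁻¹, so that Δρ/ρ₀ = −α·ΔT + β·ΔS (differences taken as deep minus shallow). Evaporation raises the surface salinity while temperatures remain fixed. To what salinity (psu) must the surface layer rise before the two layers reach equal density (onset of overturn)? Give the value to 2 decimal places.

35.50 psu

Neutral buoyancy requires −α(T_deep − T_surf) + β(S_deep − S_surf′) = 0.
S_surf′ = S_deep − (α/β)·ΔT = 35.06 − (1.3 × 10⁻⁴/8.2 × 10⁻⁴)·(-2.8) = 35.5039 psu.
Increase required: 35.5039 − 35.28 = 0.2239 psu.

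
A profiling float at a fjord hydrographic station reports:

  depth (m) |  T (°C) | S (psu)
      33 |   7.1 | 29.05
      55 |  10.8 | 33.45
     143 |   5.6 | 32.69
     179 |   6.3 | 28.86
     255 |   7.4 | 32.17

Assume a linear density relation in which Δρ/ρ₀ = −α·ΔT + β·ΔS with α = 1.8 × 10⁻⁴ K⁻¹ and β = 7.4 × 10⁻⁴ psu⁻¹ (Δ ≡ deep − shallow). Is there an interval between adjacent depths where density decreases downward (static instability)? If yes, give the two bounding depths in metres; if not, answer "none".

Evaluate Δρ/ρ₀ = −αΔT + βΔS across each adjacent pair:
  33–55 m: −αΔT+βΔS = −(1.8 × 10⁻⁴)(+3.7)+(7.4 × 10⁻⁴)(+4.40) = 2.6 × 10⁻³ → stable
  55–143 m: −αΔT+βΔS = −(1.8 × 10⁻⁴)(-5.2)+(7.4 × 10⁻⁴)(-0.76) = 3.7 × 10⁻⁴ → stable
  143–179 m: −αΔT+βΔS = −(1.8 × 10⁻⁴)(+0.7)+(7.4 × 10⁻⁴)(-3.83) = -3.0 × 10⁻³ → UNSTABLE
  179–255 m: −αΔT+βΔS = −(1.8 × 10⁻⁴)(+1.1)+(7.4 × 10⁻⁴)(+3.31) = 2.3 × 10⁻³ → stable
The 143–179 m interval has Δρ < 0: lighter water underlies denser water.

143–179 m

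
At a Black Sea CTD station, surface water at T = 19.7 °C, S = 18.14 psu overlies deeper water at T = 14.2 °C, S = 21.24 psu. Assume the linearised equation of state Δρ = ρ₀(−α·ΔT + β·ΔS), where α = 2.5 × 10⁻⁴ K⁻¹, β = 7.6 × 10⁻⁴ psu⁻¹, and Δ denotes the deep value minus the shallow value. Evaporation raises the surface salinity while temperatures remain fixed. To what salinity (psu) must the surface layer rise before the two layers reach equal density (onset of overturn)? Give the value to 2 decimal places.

Neutral buoyancy requires −α(T_deep − T_surf) + β(S_deep − S_surf′) = 0.
S_surf′ = S_deep − (α/β)·ΔT = 21.24 − (2.5 × 10⁻⁴/7.6 × 10⁻⁴)·(-5.5) = 23.0492 psu.
Increase required: 23.0492 − 18.14 = 4.9092 psu.

23.05 psu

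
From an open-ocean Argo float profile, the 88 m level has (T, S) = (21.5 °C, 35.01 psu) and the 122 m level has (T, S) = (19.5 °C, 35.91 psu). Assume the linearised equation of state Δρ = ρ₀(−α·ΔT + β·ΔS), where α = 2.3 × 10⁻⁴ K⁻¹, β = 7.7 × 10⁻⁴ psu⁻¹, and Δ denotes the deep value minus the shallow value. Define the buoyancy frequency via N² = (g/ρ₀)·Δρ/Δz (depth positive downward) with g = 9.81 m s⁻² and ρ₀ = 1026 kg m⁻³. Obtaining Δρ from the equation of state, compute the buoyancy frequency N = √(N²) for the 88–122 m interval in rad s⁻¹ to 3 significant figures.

ΔT = -2.0 K, ΔS = +0.90 psu (deep − shallow).
Δρ/ρ₀ = −αΔT + βΔS = 4.60 × 10⁻⁴ + 6.93 × 10⁻⁴ = 1.153 × 10⁻³, so Δρ ≈ 1.183 kg m⁻³.
N² = (g/ρ₀)·Δρ/Δz = g·(Δρ/ρ₀)/Δz = 9.81 × 1.153 × 10⁻³ / 34 = 3.3267 × 10⁻⁴ s⁻².
N = √(3.3267 × 10⁻⁴) = 0.018239 rad s⁻¹ ≈ 0.0182 rad s⁻¹.

0.0182 rad s⁻¹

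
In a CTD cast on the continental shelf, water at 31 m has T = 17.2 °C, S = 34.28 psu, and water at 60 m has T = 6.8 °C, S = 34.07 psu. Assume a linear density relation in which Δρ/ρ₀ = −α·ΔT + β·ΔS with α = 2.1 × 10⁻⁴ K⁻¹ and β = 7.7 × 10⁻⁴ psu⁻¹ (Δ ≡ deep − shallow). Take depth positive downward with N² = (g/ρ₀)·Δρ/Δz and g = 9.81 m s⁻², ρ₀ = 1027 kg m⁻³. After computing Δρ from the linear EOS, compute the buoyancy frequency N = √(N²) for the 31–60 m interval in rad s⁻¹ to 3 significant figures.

ΔT = -10.4 K, ΔS = -0.21 psu (deep − shallow).
Δρ/ρ₀ = −αΔT + βΔS = 2.184 × 10⁻³ − 1.617 × 10⁻⁴ = 2.0223 × 10⁻³, so Δρ ≈ 2.077 kg m⁻³.
N² = (g/ρ₀)·Δρ/Δz = g·(Δρ/ρ₀)/Δz = 9.81 × 2.0223 × 10⁻³ / 29 = 6.8410 × 10⁻⁴ s⁻².
N = √(6.8410 × 10⁻⁴) = 0.026155 rad s⁻¹ ≈ 0.0262 rad s⁻¹.

0.0262 rad s⁻¹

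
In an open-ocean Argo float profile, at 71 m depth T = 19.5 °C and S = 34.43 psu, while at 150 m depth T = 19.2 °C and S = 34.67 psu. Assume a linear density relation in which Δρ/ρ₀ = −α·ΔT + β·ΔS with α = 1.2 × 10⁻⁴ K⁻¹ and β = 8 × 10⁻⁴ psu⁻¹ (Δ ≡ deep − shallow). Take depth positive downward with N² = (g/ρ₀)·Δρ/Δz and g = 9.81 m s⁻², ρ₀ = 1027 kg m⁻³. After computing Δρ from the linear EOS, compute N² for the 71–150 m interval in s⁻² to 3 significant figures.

2.83 × 10⁻⁵ s⁻²

ΔT = -0.3 K, ΔS = +0.24 psu (deep − shallow).
Δρ/ρ₀ = −αΔT + βΔS = 3.60 × 10⁻⁵ + 1.92 × 10⁻⁴ = 2.28 × 10⁻⁴, so Δρ ≈ 0.2342 kg m⁻³.
N² = (g/ρ₀)·Δρ/Δz = g·(Δρ/ρ₀)/Δz = 9.81 × 2.28 × 10⁻⁴ / 79 = 2.8312 × 10⁻⁵ s⁻² ≈ 2.83 × 10⁻⁵ s⁻².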